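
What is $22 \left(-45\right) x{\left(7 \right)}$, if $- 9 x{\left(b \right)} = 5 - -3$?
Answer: $880$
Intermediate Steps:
$x{\left(b \right)} = - \frac{8}{9}$ ($x{\left(b \right)} = - \frac{5 - -3}{9} = - \frac{5 + 3}{9} = \left(- \frac{1}{9}\right) 8 = - \frac{8}{9}$)
$22 \left(-45\right) x{\left(7 \right)} = 22 \left(-45\right) \left(- \frac{8}{9}\right) = \left(-990\right) \left(- \frac{8}{9}\right) = 880$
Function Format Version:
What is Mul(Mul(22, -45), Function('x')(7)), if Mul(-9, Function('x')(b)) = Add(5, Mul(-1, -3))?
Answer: 880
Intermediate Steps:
Function('x')(b) = Rational(-8, 9) (Function('x')(b) = Mul(Rational(-1, 9), Add(5, Mul(-1, -3))) = Mul(Rational(-1, 9), Add(5, 3)) = Mul(Rational(-1, 9), 8) = Rational(-8, 9))
Mul(Mul(22, -45), Function('x')(7)) = Mul(Mul(22, -45), Rational(-8, 9)) = Mul(-990, Rational(-8, 9)) = 880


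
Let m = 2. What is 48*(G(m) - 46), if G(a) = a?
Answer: -2112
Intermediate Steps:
48*(G(m) - 46) = 48*(2 - 46) = 48*(-44) = -2112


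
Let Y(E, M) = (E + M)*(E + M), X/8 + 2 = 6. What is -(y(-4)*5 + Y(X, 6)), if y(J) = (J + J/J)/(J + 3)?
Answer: -1459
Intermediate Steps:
X = 32 (X = -16 + 8*6 = -16 + 48 = 32)
Y(E, M) = (E + M)²
y(J) = (1 + J)/(3 + J) (y(J) = (J + 1)/(3 + J) = (1 + J)/(3 + J))
-(y(-4)*5 + Y(X, 6)) = -(((1 - 4)/(3 - 4))*5 + (32 + 6)²) = -((-3/(-1))*5 + 38²) = -(-1*(-3)*5 + 1444) = -(3*5 + 1444) = -(15 + 1444) = -1*1459 = -1459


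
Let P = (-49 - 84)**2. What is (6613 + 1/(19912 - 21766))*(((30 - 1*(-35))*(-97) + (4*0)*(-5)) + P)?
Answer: 69786771692/927 ≈ 7.5282e+7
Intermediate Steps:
P = 17689 (P = (-133)**2 = 17689)
(6613 + 1/(19912 - 21766))*(((30 - 1*(-35))*(-97) + (4*0)*(-5)) + P) = (6613 + 1/(19912 - 21766))*(((30 - 1*(-35))*(-97) + (4*0)*(-5)) + 17689) = (6613 + 1/(-1854))*(((30 + 35)*(-97) + 0*(-5)) + 17689) = (6613 - 1/1854)*((65*(-97) + 0) + 17689) = 12260501*((-6305 + 0) + 17689)/1854 = 12260501*(-6305 + 17689)/1854 = (12260501/1854)*11384 = 69786771692/927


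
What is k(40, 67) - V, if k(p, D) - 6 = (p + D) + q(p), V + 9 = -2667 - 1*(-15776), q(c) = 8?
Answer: -12979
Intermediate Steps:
V = 13100 (V = -9 + (-2667 - 1*(-15776)) = -9 + (-2667 + 15776) = -9 + 13109 = 13100)
k(p, D) = 14 + D + p (k(p, D) = 6 + ((p + D) + 8) = 6 + ((D + p) + 8) = 6 + (8 + D + p) = 14 + D + p)
k(40, 67) - V = (14 + 67 + 40) - 1*13100 = 121 - 13100 = -12979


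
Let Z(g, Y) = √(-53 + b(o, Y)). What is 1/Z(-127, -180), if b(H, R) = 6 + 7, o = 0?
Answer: -I*√10/20 ≈ -0.15811*I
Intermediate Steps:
b(H, R) = 13
Z(g, Y) = 2*I*√10 (Z(g, Y) = √(-53 + 13) = √(-40) = 2*I*√10)
1/Z(-127, -180) = 1/(2*I*√10) = -I*√10/20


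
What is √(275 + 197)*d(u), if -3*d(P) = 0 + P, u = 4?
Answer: -8*√118/3 ≈ -28.967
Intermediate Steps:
d(P) = -P/3 (d(P) = -(0 + P)/3 = -P/3)
√(275 + 197)*d(u) = √(275 + 197)*(-⅓*4) = √472*(-4/3) = (2*√118)*(-4/3) = -8*√118/3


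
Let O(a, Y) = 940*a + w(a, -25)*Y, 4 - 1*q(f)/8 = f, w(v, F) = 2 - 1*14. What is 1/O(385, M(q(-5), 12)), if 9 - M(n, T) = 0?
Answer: 1/361792 ≈ 2.7640e-6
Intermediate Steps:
w(v, F) = -12 (w(v, F) = 2 - 14 = -12)
q(f) = 32 - 8*f
M(n, T) = 9 (M(n, T) = 9 - 1*0 = 9 + 0 = 9)
O(a, Y) = -12*Y + 940*a (O(a, Y) = 940*a - 12*Y = -12*Y + 940*a)
1/O(385, M(q(-5), 12)) = 1/(-12*9 + 940*385) = 1/(-108 + 361900) = 1/361792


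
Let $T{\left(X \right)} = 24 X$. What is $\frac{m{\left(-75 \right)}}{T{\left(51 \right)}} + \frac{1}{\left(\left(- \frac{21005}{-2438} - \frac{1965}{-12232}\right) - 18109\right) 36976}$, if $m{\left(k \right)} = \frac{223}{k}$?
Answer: $- \frac{46362723611517107}{19085629639838506200} \approx -0.0024292$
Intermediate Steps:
$\frac{m{\left(-75 \right)}}{T{\left(51 \right)}} + \frac{1}{\left(\left(- \frac{21005}{-2438} - \frac{1965}{-12232}\right) - 18109\right) 36976} = \frac{223 \frac{1}{-75}}{24 \cdot 51} + \frac{1}{\left(\left(- \frac{21005}{-2438} - \frac{1965}{-12232}\right) - 18109\right) 36976} = \frac{223 \left(- \frac{1}{75}\right)}{1224} + \frac{1}{\left(\left(-21005\right) \left(- \frac{1}{2438}\right) - - \frac{1965}{12232}\right) - 18109} \cdot \frac{1}{36976} = \left(- \frac{223}{75}\right) \frac{1}{1224} + \frac{1}{\left(\frac{21005}{2438} + \frac{1965}{12232}\right) - 18109} \cdot \frac{1}{36976} = - \frac{223}{91800} + \frac{1}{\frac{130861915}{14910808} - 18109} \cdot \frac{1}{36976} = - \frac{223}{91800} + \frac{1}{- \frac{269888960157}{14910808}} \cdot \frac{1}{36976} = - \frac{223}{91800} - \frac{1863851}{1247426773845654} = - \frac{46362723611517107}{19085629639838506200}$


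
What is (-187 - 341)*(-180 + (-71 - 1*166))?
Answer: 220176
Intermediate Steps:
(-187 - 341)*(-180 + (-71 - 1*166)) = -528*(-180 + (-71 - 166)) = -528*(-180 - 237) = -528*(-417) = 220176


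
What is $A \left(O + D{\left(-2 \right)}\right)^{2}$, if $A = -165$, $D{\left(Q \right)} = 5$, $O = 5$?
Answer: $-16500$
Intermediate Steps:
$A \left(O + D{\left(-2 \right)}\right)^{2} = - 165 \left(5 + 5\right)^{2} = - 165 \cdot 10^{2} = \left(-165\right) 100 = -16500$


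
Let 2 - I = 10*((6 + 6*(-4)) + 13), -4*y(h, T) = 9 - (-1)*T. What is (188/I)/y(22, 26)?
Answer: -188/455 ≈ -0.41319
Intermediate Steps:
y(h, T) = -9/4 - T/4 (y(h, T) = -(9 - (-1)*T)/4 = -(9 + T)/4 = -9/4 - T/4)
I = 52 (I = 2 - 10*((6 + 6*(-4)) + 13) = 2 - 10*((6 - 24) + 13) = 2 - 10*(-18 + 13) = 2 - 10*(-5) = 2 - 1*(-50) = 2 + 50 = 52)
(188/I)/y(22, 26) = (188/52)/(-9/4 - ¼*26) = (188*(1/52))/(-9/4 - 13/2) = 47/(13*(-35/4)) = (47/13)*(-4/35) = -188/455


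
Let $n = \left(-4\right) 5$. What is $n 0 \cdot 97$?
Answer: $0$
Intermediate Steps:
$n = -20$
$n 0 \cdot 97 = - 20 \cdot 0 \cdot 97 = \left(-20\right) 0 = 0$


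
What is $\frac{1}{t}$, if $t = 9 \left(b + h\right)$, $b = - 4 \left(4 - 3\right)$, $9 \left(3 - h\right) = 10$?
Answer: $- \frac{1}{19} \approx -0.052632$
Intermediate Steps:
$h = \frac{17}{9}$ ($h = 3 - \frac{10}{9} = \frac{17}{9} \approx 1.8889$)
$b = -4$ ($b = \left(-4\right) 1 = -4$)
$t = -19$ ($t = 9 \left(-4 + \frac{17}{9}\right) = 9 \left(- \frac{19}{9}\right) = -19$)
$\frac{1}{t} = \frac{1}{-19} = - \frac{1}{19}$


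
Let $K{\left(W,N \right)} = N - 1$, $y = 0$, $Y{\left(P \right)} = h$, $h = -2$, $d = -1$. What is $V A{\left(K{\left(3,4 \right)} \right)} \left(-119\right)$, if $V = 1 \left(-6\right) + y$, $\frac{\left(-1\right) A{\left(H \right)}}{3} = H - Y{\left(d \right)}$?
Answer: $-10710$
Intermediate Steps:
$Y{\left(P \right)} = -2$
$K{\left(W,N \right)} = -1 + N$
$A{\left(H \right)} = -6 - 3 H$ ($A{\left(H \right)} = - 3 \left(H - -2\right) = - 3 \left(H + 2\right) = - 3 \left(2 + H\right) = -6 - 3 H$)
$V = -6$ ($V = 1 \left(-6\right) + 0 = -6 + 0 = -6$)
$V A{\left(K{\left(3,4 \right)} \right)} \left(-119\right) = - 6 \left(-6 - 3 \left(-1 + 4\right)\right) \left(-119\right) = - 6 \left(-6 - 9\right) \left(-119\right) = \left(-6\right) \left(-15\right) \left(-119\right) = 90 \left(-119\right) = -10710$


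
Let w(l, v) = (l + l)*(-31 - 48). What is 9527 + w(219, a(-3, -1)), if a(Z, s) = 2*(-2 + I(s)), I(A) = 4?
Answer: -25075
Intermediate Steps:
a(Z, s) = 4 (a(Z, s) = 2*(-2 + 4) = 2*2 = 4)
w(l, v) = -158*l (w(l, v) = (2*l)*(-79) = -158*l)
9527 + w(219, a(-3, -1)) = 9527 - 158*219 = 9527 - 34602 = -25075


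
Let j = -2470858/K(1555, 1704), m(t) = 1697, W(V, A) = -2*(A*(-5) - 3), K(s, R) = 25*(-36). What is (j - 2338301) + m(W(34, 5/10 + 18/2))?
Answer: -1050236371/450 ≈ -2.3339e+6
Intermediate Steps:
K(s, R) = -900
W(V, A) = 6 + 10*A (W(V, A) = -2*(-5*A - 3) = -2*(-3 - 5*A) = 6 + 10*A)
j = 1235429/450 (j = -2470858/(-900) = -2470858*(-1/900) = 1235429/450 ≈ 2745.4)
(j - 2338301) + m(W(34, 5/10 + 18/2)) = (1235429/450 - 2338301) + 1697 = -1051000021/450 + 1697 = -1050236371/450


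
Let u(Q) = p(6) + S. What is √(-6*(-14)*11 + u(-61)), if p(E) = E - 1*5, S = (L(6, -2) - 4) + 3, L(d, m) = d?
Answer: √930 ≈ 30.496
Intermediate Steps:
S = 5 (S = (6 - 4) + 3 = 2 + 3 = 5)
p(E) = -5 + E (p(E) = E - 5 = -5 + E)
u(Q) = 6 (u(Q) = (-5 + 6) + 5 = 1 + 5 = 6)
√(-6*(-14)*11 + u(-61)) = √(-6*(-14)*11 + 6) = √(84*11 + 6) = √(924 + 6) = √930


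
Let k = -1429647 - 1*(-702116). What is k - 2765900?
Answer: -3493431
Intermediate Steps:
k = -727531 (k = -1429647 + 702116 = -727531)
k - 2765900 = -727531 - 2765900 = -3493431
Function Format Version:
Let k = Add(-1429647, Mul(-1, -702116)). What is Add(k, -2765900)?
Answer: -3493431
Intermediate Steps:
k = -727531 (k = Add(-1429647, 702116) = -727531)
Add(k, -2765900) = Add(-727531, -2765900) = -3493431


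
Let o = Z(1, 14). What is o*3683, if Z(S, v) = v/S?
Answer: 51562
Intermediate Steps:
o = 14 (o = 14/1 = 14*1 = 14)
o*3683 = 14*3683 = 51562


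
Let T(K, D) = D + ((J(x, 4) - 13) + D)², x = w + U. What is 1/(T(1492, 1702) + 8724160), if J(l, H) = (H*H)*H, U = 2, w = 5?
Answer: 1/11798871 ≈ 8.4754e-8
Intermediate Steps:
x = 7 (x = 5 + 2 = 7)
J(l, H) = H³ (J(l, H) = H²*H = H³)
T(K, D) = D + (51 + D)² (T(K, D) = D + ((4³ - 13) + D)² = D + ((64 - 13) + D)² = D + (51 + D)²)
1/(T(1492, 1702) + 8724160) = 1/((1702 + (51 + 1702)²) + 8724160) = 1/((1702 + 1753²) + 8724160) = 1/((1702 + 3073009) + 8724160) = 1/(3074711 + 8724160) = 1/11798871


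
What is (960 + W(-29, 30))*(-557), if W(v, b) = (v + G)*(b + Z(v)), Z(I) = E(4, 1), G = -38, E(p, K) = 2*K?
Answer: 659488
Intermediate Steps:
Z(I) = 2 (Z(I) = 2*1 = 2)
W(v, b) = (-38 + v)*(2 + b) (W(v, b) = (v - 38)*(b + 2) = (-38 + v)*(2 + b))
(960 + W(-29, 30))*(-557) = (960 + (-76 - 38*30 + 2*(-29) + 30*(-29)))*(-557) = (960 + (-76 - 1140 - 58 - 870))*(-557) = (960 - 2144)*(-557) = -1184*(-557) = 659488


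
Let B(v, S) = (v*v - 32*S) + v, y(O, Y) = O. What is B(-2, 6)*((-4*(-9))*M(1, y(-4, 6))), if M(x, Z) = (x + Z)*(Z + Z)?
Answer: -164160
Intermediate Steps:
M(x, Z) = 2*Z*(Z + x) (M(x, Z) = (Z + x)*(2*Z) = 2*Z*(Z + x))
B(v, S) = v + v**2 - 32*S (B(v, S) = (v**2 - 32*S) + v = v + v**2 - 32*S)
B(-2, 6)*((-4*(-9))*M(1, y(-4, 6))) = (-2 + (-2)**2 - 32*6)*((-4*(-9))*(2*(-4)*(-4 + 1))) = (-2 + 4 - 192)*(36*(2*(-4)*(-3))) = -6840*24 = -190*864 = -164160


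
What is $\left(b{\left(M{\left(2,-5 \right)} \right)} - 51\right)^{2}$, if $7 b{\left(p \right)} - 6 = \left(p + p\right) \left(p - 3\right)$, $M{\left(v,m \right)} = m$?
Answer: $\frac{73441}{49} \approx 1498.8$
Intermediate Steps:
$b{\left(p \right)} = \frac{6}{7} + \frac{2 p \left(-3 + p\right)}{7}$ ($b{\left(p \right)} = \frac{6}{7} + \frac{\left(p + p\right) \left(p - 3\right)}{7} = \frac{6}{7} + \frac{2 p \left(-3 + p\right)}{7}$)
$\left(b{\left(M{\left(2,-5 \right)} \right)} - 51\right)^{2} = \left(\left(\frac{6}{7} - - \frac{30}{7} + \frac{2 \left(-5\right)^{2}}{7}\right) - 51\right)^{2} = \left(\left(\frac{6}{7} + \frac{30}{7} + \frac{2}{7} \cdot 25\right) - 51\right)^{2} = \left(\left(\frac{6}{7} + \frac{30}{7} + \frac{50}{7}\right) - 51\right)^{2} = \left(\frac{86}{7} - 51\right)^{2} = \left(- \frac{271}{7}\right)^{2} = \frac{73441}{49}$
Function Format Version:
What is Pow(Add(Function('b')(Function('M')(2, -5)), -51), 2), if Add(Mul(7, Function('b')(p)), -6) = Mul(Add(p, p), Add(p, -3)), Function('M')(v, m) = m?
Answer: Rational(73441, 49) ≈ 1498.8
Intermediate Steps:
Function('b')(p) = Add(Rational(6, 7), Mul(Rational(2, 7), p, Add(-3, p))) (Function('b')(p) = Add(Rational(6, 7), Mul(Rational(1, 7), Mul(Add(p, p), Add(p, -3)))) = Add(Rational(6, 7), Mul(Rational(1, 7), Mul(Mul(2, p), Add(-3, p)))) = Add(Rational(6, 7), Mul(Rational(1, 7), Mul(2, p, Add(-3, p)))) = Add(Rational(6, 7), Mul(Rational(2, 7), p, Add(-3, p))))
Pow(Add(Function('b')(Function('M')(2, -5)), -51), 2) = Pow(Add(Add(Rational(6, 7), Mul(Rational(-6, 7), -5), Mul(Rational(2, 7), Pow(-5, 2))), -51), 2) = Pow(Add(Add(Rational(6, 7), Rational(30, 7), Mul(Rational(2, 7), 25)), -51), 2) = Pow(Add(Add(Rational(6, 7), Rational(30, 7), Rational(50, 7)), -51), 2) = Pow(Add(Rational(86, 7), -51), 2) = Pow(Rational(-271, 7), 2) = Rational(73441, 49)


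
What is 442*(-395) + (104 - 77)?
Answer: -174563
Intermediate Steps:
442*(-395) + (104 - 77) = -174590 + 27 = -174563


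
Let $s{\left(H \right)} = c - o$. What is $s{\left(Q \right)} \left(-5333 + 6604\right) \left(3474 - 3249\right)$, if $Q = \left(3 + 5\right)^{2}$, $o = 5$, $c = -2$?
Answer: $-2001825$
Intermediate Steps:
$Q = 64$ ($Q = 8^{2} = 64$)
$s{\left(H \right)} = -7$ ($s{\left(H \right)} = -2 - 5 = -7$)
$s{\left(Q \right)} \left(-5333 + 6604\right) \left(3474 - 3249\right) = - 7 \left(-5333 + 6604\right) \left(3474 - 3249\right) = - 7 \cdot 1271 \cdot 225 = \left(-7\right) 285975 = -2001825$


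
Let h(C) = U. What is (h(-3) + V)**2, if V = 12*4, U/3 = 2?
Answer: 2916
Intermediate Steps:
U = 6 (U = 3*2 = 6)
h(C) = 6
V = 48
(h(-3) + V)**2 = (6 + 48)**2 = 54**2 = 2916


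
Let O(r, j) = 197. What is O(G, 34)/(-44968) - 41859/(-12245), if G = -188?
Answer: 1879903247/550633160 ≈ 3.4141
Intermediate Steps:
O(G, 34)/(-44968) - 41859/(-12245) = 197/(-44968) - 41859/(-12245) = 197*(-1/44968) - 41859*(-1/12245) = -197/44968 + 41859/12245 = 1879903247/550633160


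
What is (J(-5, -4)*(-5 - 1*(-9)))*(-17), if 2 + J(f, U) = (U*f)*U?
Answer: 5576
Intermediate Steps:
J(f, U) = -2 + f*U**2 (J(f, U) = -2 + (U*f)*U = -2 + f*U**2)
(J(-5, -4)*(-5 - 1*(-9)))*(-17) = ((-2 - 5*(-4)**2)*(-5 - 1*(-9)))*(-17) = ((-2 - 5*16)*(-5 + 9))*(-17) = ((-2 - 80)*4)*(-17) = -82*4*(-17) = -328*(-17) = 5576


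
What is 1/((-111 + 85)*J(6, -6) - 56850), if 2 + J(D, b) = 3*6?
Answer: -1/57266 ≈ -1.7462e-5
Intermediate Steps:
J(D, b) = 16 (J(D, b) = -2 + 3*6 = -2 + 18 = 16)
1/((-111 + 85)*J(6, -6) - 56850) = 1/((-111 + 85)*16 - 56850) = 1/(-26*16 - 56850) = 1/(-416 - 56850) = 1/(-57266) = -1/57266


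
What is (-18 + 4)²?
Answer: 196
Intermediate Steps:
(-18 + 4)² = (-14)² = 196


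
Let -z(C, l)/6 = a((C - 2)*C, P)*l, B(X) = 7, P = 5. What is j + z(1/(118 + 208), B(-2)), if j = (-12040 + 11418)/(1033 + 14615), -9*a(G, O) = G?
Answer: -87149/1275312 ≈ -0.068335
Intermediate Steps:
a(G, O) = -G/9
z(C, l) = 2*C*l*(-2 + C)/3 (z(C, l) = -6*(-(C - 2)*C/9)*l = -6*(-(-2 + C)*C/9)*l = -6*(-C*(-2 + C)/9)*l = -(-2)*C*l*(-2 + C)/3 = 2*C*l*(-2 + C)/3)
j = -311/7824 (j = -622/15648 = -622*1/15648 = -311/7824 ≈ -0.039750)
j + z(1/(118 + 208), B(-2)) = -311/7824 + (2/3)*7*(-2 + 1/(118 + 208))/(118 + 208) = -311/7824 + (2/3)*7*(-2 + 1/326)/326 = -311/7824 + (2/3)*(1/326)*7*(-2 + 1/326) = -311/7824 + (2/3)*(1/326)*7*(-651/326) = -311/7824 - 1519/53138 = -87149/1275312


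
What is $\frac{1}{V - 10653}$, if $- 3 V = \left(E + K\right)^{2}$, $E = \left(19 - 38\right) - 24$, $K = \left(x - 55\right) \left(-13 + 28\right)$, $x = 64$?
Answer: $- \frac{3}{40423} \approx -7.4215 \cdot 10^{-5}$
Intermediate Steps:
$K = 135$ ($K = \left(64 - 55\right) \left(-13 + 28\right) = 9 \cdot 15 = 135$)
$E = -43$ ($E = -19 - 24 = -43$)
$V = - \frac{8464}{3}$ ($V = - \frac{\left(-43 + 135\right)^{2}}{3} = - \frac{92^{2}}{3} = \left(- \frac{1}{3}\right) 8464 = - \frac{8464}{3} \approx -2821.3$)
$\frac{1}{V - 10653} = \frac{1}{- \frac{8464}{3} - 10653} = \frac{1}{- \frac{40423}{3}} = - \frac{3}{40423}$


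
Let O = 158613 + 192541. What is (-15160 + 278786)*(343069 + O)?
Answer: 183015232598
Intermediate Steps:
O = 351154
(-15160 + 278786)*(343069 + O) = (-15160 + 278786)*(343069 + 351154) = 263626*694223 = 183015232598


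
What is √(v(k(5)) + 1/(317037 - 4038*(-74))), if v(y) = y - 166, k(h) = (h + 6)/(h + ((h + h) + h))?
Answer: I*√6275021936217645/6158490 ≈ 12.863*I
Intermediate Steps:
k(h) = (6 + h)/(4*h) (k(h) = (6 + h)/(h + (2*h + h)) = (6 + h)/(h + 3*h) = (6 + h)/((4*h)) = (6 + h)*(1/(4*h)) = (6 + h)/(4*h))
v(y) = -166 + y
√(v(k(5)) + 1/(317037 - 4038*(-74))) = √((-166 + (¼)*(6 + 5)/5) + 1/(317037 - 4038*(-74))) = √((-166 + (¼)*(⅕)*11) + 1/(317037 + 298812)) = √((-166 + 11/20) + 1/615849) = √(-3309/20 + 1/615849) = √(-2037844321/12316980) = I*√6275021936217645/6158490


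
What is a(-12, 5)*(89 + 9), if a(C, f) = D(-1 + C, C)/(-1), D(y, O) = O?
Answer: 1176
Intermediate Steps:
a(C, f) = -C (a(C, f) = C/(-1) = C*(-1) = -C)
a(-12, 5)*(89 + 9) = (-1*(-12))*(89 + 9) = 12*98 = 1176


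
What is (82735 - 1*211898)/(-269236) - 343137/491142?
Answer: -209764197/958210924 ≈ -0.21891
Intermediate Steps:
(82735 - 1*211898)/(-269236) - 343137/491142 = (82735 - 211898)*(-1/269236) - 343137*1/491142 = -129163*(-1/269236) - 4973/7118 = 129163/269236 - 4973/7118 = -209764197/958210924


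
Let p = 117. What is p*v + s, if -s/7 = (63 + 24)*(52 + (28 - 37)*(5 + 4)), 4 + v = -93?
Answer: 6312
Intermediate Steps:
v = -97 (v = -4 - 93 = -97)
s = 17661 (s = -7*(63 + 24)*(52 + (28 - 37)*(5 + 4)) = -609*(52 - 9*9) = -609*(52 - 81) = -609*(-29) = -7*(-2523) = 17661)
p*v + s = 117*(-97) + 17661 = -11349 + 17661 = 6312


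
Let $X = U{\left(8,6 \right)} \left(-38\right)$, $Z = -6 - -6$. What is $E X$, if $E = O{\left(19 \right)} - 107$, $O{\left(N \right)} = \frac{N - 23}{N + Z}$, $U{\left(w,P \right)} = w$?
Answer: $32592$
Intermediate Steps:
$Z = 0$ ($Z = -6 + 6 = 0$)
$O{\left(N \right)} = \frac{-23 + N}{N}$ ($O{\left(N \right)} = \frac{N - 23}{N + 0} = \frac{-23 + N}{N}$)
$E = - \frac{2037}{19}$ ($E = \frac{-23 + 19}{19} - 107 = \frac{1}{19} \left(-4\right) - 107 = - \frac{4}{19} - 107 = - \frac{2037}{19} \approx -107.21$)
$X = -304$ ($X = 8 \left(-38\right) = -304$)
$E X = \left(- \frac{2037}{19}\right) \left(-304\right) = 32592$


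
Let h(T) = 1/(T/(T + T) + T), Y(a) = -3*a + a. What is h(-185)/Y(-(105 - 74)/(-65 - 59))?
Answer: 4/369 ≈ 0.010840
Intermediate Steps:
Y(a) = -2*a
h(T) = 1/(1/2 + T) (h(T) = 1/(T/((2*T)) + T) = 1/((1/(2*T))*T + T) = 1/(1/2 + T))
h(-185)/Y(-(105 - 74)/(-65 - 59)) = (2/(1 + 2*(-185)))/((-(-2)*(105 - 74)/(-65 - 59))) = (2/(1 - 370))/((-(-2)*31/(-124))) = (2/(-369))/((-(-2)*31*(-1/124))) = (2*(-1/369))/((-(-2)*(-1)/4)) = -2/(369*((-2*1/4))) = -2/(369*(-1/2)) = -2/369*(-2) = 4/369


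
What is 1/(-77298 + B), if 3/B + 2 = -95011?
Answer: -31671/2448104959 ≈ -1.2937e-5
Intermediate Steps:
B = -1/31671 (B = 3/(-2 - 95011) = 3/(-95013) = 3*(-1/95013) = -1/31671 ≈ -3.1575e-5)
1/(-77298 + B) = 1/(-77298 - 1/31671) = 1/(-2448104959/31671) = -31671/2448104959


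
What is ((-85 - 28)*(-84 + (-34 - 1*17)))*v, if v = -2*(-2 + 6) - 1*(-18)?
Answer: 152550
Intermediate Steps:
v = 10 (v = -2*4 + 18 = -8 + 18 = 10)
((-85 - 28)*(-84 + (-34 - 1*17)))*v = ((-85 - 28)*(-84 + (-34 - 1*17)))*10 = -113*(-84 + (-34 - 17))*10 = -113*(-84 - 51)*10 = -113*(-135)*10 = 15255*10 = 152550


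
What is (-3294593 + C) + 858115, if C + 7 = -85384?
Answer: -2521869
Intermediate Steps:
C = -85391 (C = -7 - 85384 = -85391)
(-3294593 + C) + 858115 = (-3294593 - 85391) + 858115 = -3379984 + 858115 = -2521869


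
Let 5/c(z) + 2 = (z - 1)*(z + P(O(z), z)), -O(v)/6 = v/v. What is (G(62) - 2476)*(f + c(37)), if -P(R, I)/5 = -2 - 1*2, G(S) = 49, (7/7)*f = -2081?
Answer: 2070738243/410 ≈ 5.0506e+6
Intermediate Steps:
O(v) = -6 (O(v) = -6*v/v = -6*1 = -6)
f = -2081
P(R, I) = 20 (P(R, I) = -5*(-2 - 1*2) = -5*(-2 - 2) = -5*(-4) = 20)
c(z) = 5/(-2 + (-1 + z)*(20 + z)) (c(z) = 5/(-2 + (z - 1)*(z + 20)) = 5/(-2 + (-1 + z)*(20 + z)))
(G(62) - 2476)*(f + c(37)) = (49 - 2476)*(-2081 + 5/(-22 + 37² + 19*37)) = -2427*(-2081 + 5/(-22 + 1369 + 703)) = -2427*(-2081 + 5/2050) = -2427*(-2081 + 5*(1/2050)) = -2427*(-2081 + 1/410) = -2427*(-853209/410) = 2070738243/410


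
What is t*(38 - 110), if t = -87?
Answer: 6264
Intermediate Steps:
t*(38 - 110) = -87*(38 - 110) = -87*(-72) = 6264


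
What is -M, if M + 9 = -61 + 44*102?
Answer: -4418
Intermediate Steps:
M = 4418 (M = -9 + (-61 + 44*102) = -9 + (-61 + 4488) = -9 + 4427 = 4418)
-M = -1*4418 = -4418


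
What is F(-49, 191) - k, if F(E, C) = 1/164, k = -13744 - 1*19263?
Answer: 5413149/164 ≈ 33007.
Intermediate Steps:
k = -33007 (k = -13744 - 19263 = -33007)
F(E, C) = 1/164
F(-49, 191) - k = 1/164 - 1*(-33007) = 1/164 + 33007 = 5413149/164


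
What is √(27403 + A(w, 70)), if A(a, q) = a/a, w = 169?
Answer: 2*√6851 ≈ 165.54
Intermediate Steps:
A(a, q) = 1
√(27403 + A(w, 70)) = √(27403 + 1) = √27404 = 2*√6851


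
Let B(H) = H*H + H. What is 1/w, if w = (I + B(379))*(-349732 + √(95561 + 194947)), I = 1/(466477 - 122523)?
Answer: -2313302314/116517065638132658973 - 13229*√72627/116517065638132658973 ≈ -1.9884e-11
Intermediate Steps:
B(H) = H + H² (B(H) = H² + H = H + H²)
I = 1/343954 ≈ 2.9074e-6
w = -8662206780994146/171977 + 49536255081*√72627/171977 (w = (1/343954 + 379*(1 + 379))*(-349732 + √(95561 + 194947)) = (1/343954 + 379*380)*(-349732 + √290508) = (1/343954 + 144020)*(-349732 + 2*√72627) = 49536255081*(-349732 + 2*√72627)/343954 = -8662206780994146/171977 + 49536255081*√72627/171977 ≈ -5.0291e+10)
1/w = 1/(-8662206780994146/171977 + 49536255081*√72627/171977)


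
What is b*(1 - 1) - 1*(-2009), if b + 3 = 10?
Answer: 2009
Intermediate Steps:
b = 7 (b = -3 + 10 = 7)
b*(1 - 1) - 1*(-2009) = 7*(1 - 1) - 1*(-2009) = 7*0 + 2009 = 0 + 2009 = 2009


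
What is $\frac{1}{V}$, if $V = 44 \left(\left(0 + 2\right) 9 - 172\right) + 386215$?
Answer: $\frac{1}{379439} \approx 2.6355 \cdot 10^{-6}$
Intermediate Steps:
$V = 379439$ ($V = 44 \left(2 \cdot 9 - 172\right) + 386215 = 44 \left(18 - 172\right) + 386215 = 44 \left(-154\right) + 386215 = -6776 + 386215 = 379439$)
$\frac{1}{V} = \frac{1}{379439}$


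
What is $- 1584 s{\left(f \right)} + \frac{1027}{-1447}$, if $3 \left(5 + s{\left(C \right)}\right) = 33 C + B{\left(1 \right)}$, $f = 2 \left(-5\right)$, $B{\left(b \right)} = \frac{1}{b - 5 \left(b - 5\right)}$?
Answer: $\frac{1844836779}{10129} \approx 1.8213 \cdot 10^{5}$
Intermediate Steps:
$B{\left(b \right)} = \frac{1}{25 - 4 b}$ ($B{\left(b \right)} = \frac{1}{b - 5 \left(-5 + b\right)} = \frac{1}{b - \left(-25 + 5 b\right)} = \frac{1}{25 - 4 b}$)
$f = -10$
$s{\left(C \right)} = - \frac{314}{63} + 11 C$ ($s{\left(C \right)} = -5 + \frac{33 C - \frac{1}{-25 + 4 \cdot 1}}{3} = -5 + \frac{33 C - \frac{1}{-25 + 4}}{3} = -5 + \frac{33 C - \frac{1}{-21}}{3} = -5 + \frac{33 C - - \frac{1}{21}}{3} = -5 + \frac{33 C + \frac{1}{21}}{3} = -5 + \frac{\frac{1}{21} + 33 C}{3} = -5 + \left(\frac{1}{63} + 11 C\right) = - \frac{314}{63} + 11 C$)
$- 1584 s{\left(f \right)} + \frac{1027}{-1447} = - 1584 \left(- \frac{314}{63} + 11 \left(-10\right)\right) + \frac{1027}{-1447} = - 1584 \left(- \frac{314}{63} - 110\right) + 1027 \left(- \frac{1}{1447}\right) = \left(-1584\right) \left(- \frac{7244}{63}\right) - \frac{1027}{1447} = \frac{1274944}{7} - \frac{1027}{1447} = \frac{1844836779}{10129}$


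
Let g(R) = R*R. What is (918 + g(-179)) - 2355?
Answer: 30604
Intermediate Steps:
g(R) = R**2
(918 + g(-179)) - 2355 = (918 + (-179)**2) - 2355 = (918 + 32041) - 2355 = 32959 - 2355 = 30604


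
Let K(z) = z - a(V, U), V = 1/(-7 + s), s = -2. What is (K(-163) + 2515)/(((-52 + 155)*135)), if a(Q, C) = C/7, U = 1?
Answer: 16463/97335 ≈ 0.16914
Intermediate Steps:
V = -⅑ (V = 1/(-7 - 2) = 1/(-9) = -⅑ ≈ -0.11111)
a(Q, C) = C/7 (a(Q, C) = C*(⅐) = C/7)
K(z) = -⅐ + z (K(z) = z - 1/7 = z - 1*⅐ = z - ⅐ = -⅐ + z)
(K(-163) + 2515)/(((-52 + 155)*135)) = ((-⅐ - 163) + 2515)/(((-52 + 155)*135)) = (-1142/7 + 2515)/((103*135)) = (16463/7)/13905 = (16463/7)*(1/13905) = 16463/97335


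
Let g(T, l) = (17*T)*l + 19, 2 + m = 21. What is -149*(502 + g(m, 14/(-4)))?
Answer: 181631/2 ≈ 90816.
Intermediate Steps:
m = 19 (m = -2 + 21 = 19)
g(T, l) = 19 + 17*T*l (g(T, l) = 17*T*l + 19 = 19 + 17*T*l)
-149*(502 + g(m, 14/(-4))) = -149*(502 + (19 + 17*19*(14/(-4)))) = -149*(502 + (19 + 17*19*(14*(-¼)))) = -149*(502 + (19 + 17*19*(-7/2))) = -149*(502 + (19 - 2261/2)) = -149*(502 - 2223/2) = -149*(-1219/2) = 181631/2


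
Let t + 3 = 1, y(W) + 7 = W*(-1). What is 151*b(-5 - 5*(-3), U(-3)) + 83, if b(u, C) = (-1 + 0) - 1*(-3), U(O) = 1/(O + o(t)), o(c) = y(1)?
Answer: 385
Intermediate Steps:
y(W) = -7 - W (y(W) = -7 + W*(-1) = -7 - W)
t = -2 (t = -3 + 1 = -2)
o(c) = -8 (o(c) = -7 - 1*1 = -7 - 1 = -8)
U(O) = 1/(-8 + O) (U(O) = 1/(O - 8) = 1/(-8 + O))
b(u, C) = 2 (b(u, C) = -1 + 3 = 2)
151*b(-5 - 5*(-3), U(-3)) + 83 = 151*2 + 83 = 302 + 83 = 385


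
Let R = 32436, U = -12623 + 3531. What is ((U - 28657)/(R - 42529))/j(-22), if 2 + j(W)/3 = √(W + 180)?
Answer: 12583/777161 + 12583*√158/1554322 ≈ 0.11795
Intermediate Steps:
U = -9092
j(W) = -6 + 3*√(180 + W) (j(W) = -6 + 3*√(W + 180) = -6 + 3*√(180 + W))
((U - 28657)/(R - 42529))/j(-22) = ((-9092 - 28657)/(32436 - 42529))/(-6 + 3*√(180 - 22)) = (-37749/(-10093))/(-6 + 3*√158) = (-37749*(-1/10093))/(-6 + 3*√158) = 37749/(10093*(-6 + 3*√158))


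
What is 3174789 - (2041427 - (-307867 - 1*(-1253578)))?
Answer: 2079073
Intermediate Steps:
3174789 - (2041427 - (-307867 - 1*(-1253578))) = 3174789 - (2041427 - (-307867 + 1253578)) = 3174789 - (2041427 - 1*945711) = 3174789 - (2041427 - 945711) = 3174789 - 1*1095716 = 3174789 - 1095716 = 2079073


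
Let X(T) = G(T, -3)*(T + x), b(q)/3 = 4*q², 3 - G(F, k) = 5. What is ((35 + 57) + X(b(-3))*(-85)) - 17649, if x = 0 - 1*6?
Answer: -217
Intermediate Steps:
G(F, k) = -2 (G(F, k) = 3 - 1*5 = 3 - 5 = -2)
b(q) = 12*q² (b(q) = 3*(4*q²) = 12*q²)
x = -6 (x = 0 - 6 = -6)
X(T) = 12 - 2*T (X(T) = -2*(T - 6) = -2*(-6 + T) = 12 - 2*T)
((35 + 57) + X(b(-3))*(-85)) - 17649 = ((35 + 57) + (12 - 24*(-3)²)*(-85)) - 17649 = (92 + (12 - 24*9)*(-85)) - 17649 = (92 + (12 - 2*108)*(-85)) - 17649 = (92 + (12 - 216)*(-85)) - 17649 = (92 - 204*(-85)) - 17649 = (92 + 17340) - 17649 = 17432 - 17649 = -217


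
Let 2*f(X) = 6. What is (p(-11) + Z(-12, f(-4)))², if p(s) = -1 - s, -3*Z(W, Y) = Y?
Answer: 81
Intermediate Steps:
f(X) = 3 (f(X) = (½)*6 = 3)
Z(W, Y) = -Y/3
(p(-11) + Z(-12, f(-4)))² = ((-1 - 1*(-11)) - ⅓*3)² = ((-1 + 11) - 1)² = (10 - 1)² = 9² = 81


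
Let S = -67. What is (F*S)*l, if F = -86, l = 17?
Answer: 97954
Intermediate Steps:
(F*S)*l = -86*(-67)*17 = 5762*17 = 97954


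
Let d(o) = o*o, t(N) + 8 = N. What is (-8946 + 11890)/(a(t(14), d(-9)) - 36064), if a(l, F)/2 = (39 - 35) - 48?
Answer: -368/4519 ≈ -0.081434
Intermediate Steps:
t(N) = -8 + N
d(o) = o²
a(l, F) = -88 (a(l, F) = 2*((39 - 35) - 48) = 2*(4 - 48) = 2*(-44) = -88)
(-8946 + 11890)/(a(t(14), d(-9)) - 36064) = (-8946 + 11890)/(-88 - 36064) = 2944/(-36152) = 2944*(-1/36152) = -368/4519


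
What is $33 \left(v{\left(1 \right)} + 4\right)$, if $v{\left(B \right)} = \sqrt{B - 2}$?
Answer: $132 + 33 i \approx 132.0 + 33.0 i$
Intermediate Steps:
$v{\left(B \right)} = \sqrt{-2 + B}$
$33 \left(v{\left(1 \right)} + 4\right) = 33 \left(\sqrt{-2 + 1} + 4\right) = 33 \left(\sqrt{-1} + 4\right) = 33 \left(i + 4\right) = 33 \left(4 + i\right) = 132 + 33 i$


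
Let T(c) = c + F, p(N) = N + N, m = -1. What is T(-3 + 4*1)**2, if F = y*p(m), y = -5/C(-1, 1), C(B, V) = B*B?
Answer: 121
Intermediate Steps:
p(N) = 2*N
C(B, V) = B**2
y = -5 (y = -5/((-1)**2) = -5/1 = -5*1 = -5)
F = 10 (F = -10*(-1) = -5*(-2) = 10)
T(c) = 10 + c (T(c) = c + 10 = 10 + c)
T(-3 + 4*1)**2 = (10 + (-3 + 4*1))**2 = (10 + (-3 + 4))**2 = (10 + 1)**2 = 11**2 = 121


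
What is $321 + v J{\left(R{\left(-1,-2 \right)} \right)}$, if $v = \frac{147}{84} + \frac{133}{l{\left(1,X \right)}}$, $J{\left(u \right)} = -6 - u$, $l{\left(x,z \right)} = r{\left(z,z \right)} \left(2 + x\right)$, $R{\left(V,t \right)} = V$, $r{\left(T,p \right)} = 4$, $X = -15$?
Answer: $\frac{1541}{6} \approx 256.83$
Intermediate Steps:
$l{\left(x,z \right)} = 8 + 4 x$ ($l{\left(x,z \right)} = 4 \left(2 + x\right) = 8 + 4 x$)
$v = \frac{77}{6}$ ($v = \frac{147}{84} + \frac{133}{8 + 4 \cdot 1} = 147 \cdot \frac{1}{84} + \frac{133}{8 + 4} = \frac{7}{4} + \frac{133}{12} = \frac{77}{6} \approx 12.833$)
$321 + v J{\left(R{\left(-1,-2 \right)} \right)} = 321 + \frac{77 \left(-6 - -1\right)}{6} = 321 + \frac{77 \left(-6 + 1\right)}{6} = 321 + \frac{77}{6} \left(-5\right) = 321 - \frac{385}{6} = \frac{1541}{6}$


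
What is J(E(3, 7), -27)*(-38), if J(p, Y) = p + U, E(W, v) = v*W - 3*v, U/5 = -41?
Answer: 7790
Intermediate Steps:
U = -205 (U = 5*(-41) = -205)
E(W, v) = -3*v + W*v (E(W, v) = W*v - 3*v = -3*v + W*v)
J(p, Y) = -205 + p (J(p, Y) = p - 205 = -205 + p)
J(E(3, 7), -27)*(-38) = (-205 + 7*(-3 + 3))*(-38) = (-205 + 7*0)*(-38) = (-205 + 0)*(-38) = -205*(-38) = 7790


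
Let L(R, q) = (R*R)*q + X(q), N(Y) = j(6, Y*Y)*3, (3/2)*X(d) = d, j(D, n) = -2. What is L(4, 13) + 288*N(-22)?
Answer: -4534/3 ≈ -1511.3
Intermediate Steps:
X(d) = 2*d/3
N(Y) = -6 (N(Y) = -2*3 = -6)
L(R, q) = 2*q/3 + q*R² (L(R, q) = (R*R)*q + 2*q/3 = R²*q + 2*q/3 = q*R² + 2*q/3 = 2*q/3 + q*R²)
L(4, 13) + 288*N(-22) = (⅓)*13*(2 + 3*4²) + 288*(-6) = (⅓)*13*(2 + 3*16) - 1728 = (⅓)*13*(2 + 48) - 1728 = (⅓)*13*50 - 1728 = 650/3 - 1728 = -4534/3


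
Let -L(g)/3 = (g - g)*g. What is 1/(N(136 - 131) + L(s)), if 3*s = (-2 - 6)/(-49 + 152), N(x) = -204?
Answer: -1/204 ≈ -0.0049020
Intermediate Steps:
s = -8/309 (s = ((-2 - 6)/(-49 + 152))/3 = (-8/103)/3 = (-8*1/103)/3 = (⅓)*(-8/103) = -8/309 ≈ -0.025890)
L(g) = 0 (L(g) = -3*(g - g)*g = -0*g = -3*0 = 0)
1/(N(136 - 131) + L(s)) = 1/(-204 + 0) = 1/(-204) = -1/204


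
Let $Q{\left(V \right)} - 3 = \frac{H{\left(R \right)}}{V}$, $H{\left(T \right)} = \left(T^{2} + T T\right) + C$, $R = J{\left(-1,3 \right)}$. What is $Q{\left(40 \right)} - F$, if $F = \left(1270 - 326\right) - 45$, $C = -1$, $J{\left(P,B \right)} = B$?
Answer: $- \frac{35823}{40} \approx -895.58$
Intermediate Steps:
$R = 3$
$F = 899$ ($F = 944 - 45 = 899$)
$H{\left(T \right)} = -1 + 2 T^{2}$ ($H{\left(T \right)} = \left(T^{2} + T T\right) - 1 = \left(T^{2} + T^{2}\right) - 1 = 2 T^{2} - 1 = -1 + 2 T^{2}$)
$Q{\left(V \right)} = 3 + \frac{17}{V}$ ($Q{\left(V \right)} = 3 + \frac{-1 + 2 \cdot 3^{2}}{V} = 3 + \frac{-1 + 2 \cdot 9}{V} = 3 + \frac{-1 + 18}{V} = 3 + \frac{17}{V}$)
$Q{\left(40 \right)} - F = \left(3 + \frac{17}{40}\right) - 899 = \frac{137}{40} - 899 = - \frac{35823}{40}$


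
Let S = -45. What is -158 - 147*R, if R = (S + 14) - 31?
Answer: 8956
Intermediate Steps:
R = -62 (R = (-45 + 14) - 31 = -31 - 31 = -62)
-158 - 147*R = -158 - 147*(-62) = -158 + 9114 = 8956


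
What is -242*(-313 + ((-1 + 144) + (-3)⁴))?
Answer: 21538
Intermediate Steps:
-242*(-313 + ((-1 + 144) + (-3)⁴)) = -242*(-313 + (143 + 81)) = -242*(-313 + 224) = -242*(-89) = 21538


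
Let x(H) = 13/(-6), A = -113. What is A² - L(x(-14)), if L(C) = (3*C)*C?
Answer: 153059/12 ≈ 12755.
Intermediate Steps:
x(H) = -13/6 (x(H) = 13*(-⅙) = -13/6)
L(C) = 3*C²
A² - L(x(-14)) = (-113)² - 3*(-13/6)² = 12769 - 3*169/36 = 12769 - 1*169/12 = 12769 - 169/12 = 153059/12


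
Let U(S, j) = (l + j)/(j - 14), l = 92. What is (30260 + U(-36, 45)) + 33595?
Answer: 1979642/31 ≈ 63859.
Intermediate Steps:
U(S, j) = (92 + j)/(-14 + j) (U(S, j) = (92 + j)/(j - 14) = (92 + j)/(-14 + j))
(30260 + U(-36, 45)) + 33595 = (30260 + (92 + 45)/(-14 + 45)) + 33595 = (30260 + 137/31) + 33595 = 938197/31 + 33595 = 1979642/31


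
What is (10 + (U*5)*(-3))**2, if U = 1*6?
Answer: 6400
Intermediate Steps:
U = 6
(10 + (U*5)*(-3))**2 = (10 + (6*5)*(-3))**2 = (10 + 30*(-3))**2 = (10 - 90)**2 = (-80)**2 = 6400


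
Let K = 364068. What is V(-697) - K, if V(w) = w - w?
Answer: -364068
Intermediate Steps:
V(w) = 0
V(-697) - K = 0 - 1*364068 = 0 - 364068 = -364068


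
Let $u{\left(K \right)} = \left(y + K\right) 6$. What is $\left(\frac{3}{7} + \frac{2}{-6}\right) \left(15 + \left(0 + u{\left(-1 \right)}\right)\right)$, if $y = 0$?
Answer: $\frac{6}{7} \approx 0.85714$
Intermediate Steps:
$u{\left(K \right)} = 6 K$ ($u{\left(K \right)} = \left(0 + K\right) 6 = K 6 = 6 K$)
$\left(\frac{3}{7} + \frac{2}{-6}\right) \left(15 + \left(0 + u{\left(-1 \right)}\right)\right) = \left(\frac{3}{7} + \frac{2}{-6}\right) \left(15 + \left(0 + 6 \left(-1\right)\right)\right) = \left(3 \cdot \frac{1}{7} + 2 \left(- \frac{1}{6}\right)\right) \left(15 + \left(0 - 6\right)\right) = \left(\frac{3}{7} - \frac{1}{3}\right) \left(15 - 6\right) = \frac{2}{21} \cdot 9 = \frac{6}{7}$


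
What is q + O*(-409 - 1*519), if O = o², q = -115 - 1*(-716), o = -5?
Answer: -22599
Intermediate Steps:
q = 601 (q = -115 + 716 = 601)
O = 25 (O = (-5)² = 25)
q + O*(-409 - 1*519) = 601 + 25*(-409 - 1*519) = 601 + 25*(-409 - 519) = 601 + 25*(-928) = 601 - 23200 = -22599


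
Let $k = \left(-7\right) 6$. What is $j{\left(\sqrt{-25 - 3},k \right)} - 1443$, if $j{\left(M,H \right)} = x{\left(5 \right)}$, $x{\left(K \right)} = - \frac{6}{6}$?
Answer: $-1444$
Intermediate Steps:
$k = -42$
$x{\left(K \right)} = -1$ ($x{\left(K \right)} = \left(-6\right) \frac{1}{6} = -1$)
$j{\left(M,H \right)} = -1$
$j{\left(\sqrt{-25 - 3},k \right)} - 1443 = -1 - 1443 = -1444$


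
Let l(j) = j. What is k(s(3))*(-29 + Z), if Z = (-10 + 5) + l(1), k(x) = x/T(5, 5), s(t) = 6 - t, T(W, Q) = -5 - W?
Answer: 99/10 ≈ 9.9000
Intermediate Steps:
k(x) = -x/10 (k(x) = x/(-5 - 1*5) = x/(-5 - 5) = x/(-10) = x*(-⅒) = -x/10)
Z = -4 (Z = (-10 + 5) + 1 = -5 + 1 = -4)
k(s(3))*(-29 + Z) = (-(6 - 1*3)/10)*(-29 - 4) = -(6 - 3)/10*(-33) = -⅒*3*(-33) = -3/10*(-33) = 99/10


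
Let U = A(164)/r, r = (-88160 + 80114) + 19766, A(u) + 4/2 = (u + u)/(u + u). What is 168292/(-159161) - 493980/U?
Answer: 921453950973308/159161 ≈ 5.7894e+9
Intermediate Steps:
A(u) = -1 (A(u) = -2 + (u + u)/(u + u) = -2 + (2*u)/((2*u)) = -2 + (2*u)*(1/(2*u)) = -2 + 1 = -1)
r = 11720 (r = -8046 + 19766 = 11720)
U = -1/11720 ≈ -8.5324e-5
168292/(-159161) - 493980/U = 168292/(-159161) - 493980/(-1/11720) = 168292*(-1/159161) - 493980*(-11720) = -168292/159161 + 5789445600 = 921453950973308/159161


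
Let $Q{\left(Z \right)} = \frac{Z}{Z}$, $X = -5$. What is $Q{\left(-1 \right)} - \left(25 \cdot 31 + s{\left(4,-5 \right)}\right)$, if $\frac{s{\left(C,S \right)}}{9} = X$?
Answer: $-729$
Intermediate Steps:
$s{\left(C,S \right)} = -45$ ($s{\left(C,S \right)} = 9 \left(-5\right) = -45$)
$Q{\left(Z \right)} = 1$
$Q{\left(-1 \right)} - \left(25 \cdot 31 + s{\left(4,-5 \right)}\right) = 1 - \left(25 \cdot 31 - 45\right) = 1 - \left(775 - 45\right) = 1 - 730 = -729$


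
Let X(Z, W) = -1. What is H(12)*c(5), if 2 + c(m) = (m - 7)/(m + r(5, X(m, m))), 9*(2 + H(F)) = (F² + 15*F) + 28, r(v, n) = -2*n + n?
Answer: -2338/27 ≈ -86.593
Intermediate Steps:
r(v, n) = -n
H(F) = 10/9 + F²/9 + 5*F/3 (H(F) = -2 + ((F² + 15*F) + 28)/9 = -2 + (28 + F² + 15*F)/9 = -2 + (28/9 + F²/9 + 5*F/3) = 10/9 + F²/9 + 5*F/3)
c(m) = -2 + (-7 + m)/(1 + m) (c(m) = -2 + (m - 7)/(m - 1*(-1)) = -2 + (-7 + m)/(m + 1) = -2 + (-7 + m)/(1 + m))
H(12)*c(5) = (10/9 + (⅑)*12² + (5/3)*12)*((-9 - 1*5)/(1 + 5)) = (10/9 + (⅑)*144 + 20)*((-9 - 5)/6) = (10/9 + 16 + 20)*((⅙)*(-14)) = (334/9)*(-7/3) = -2338/27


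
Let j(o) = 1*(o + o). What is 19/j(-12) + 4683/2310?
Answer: 1631/1320 ≈ 1.2356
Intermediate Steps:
j(o) = 2*o (j(o) = 1*(2*o) = 2*o)
19/j(-12) + 4683/2310 = 19/((2*(-12))) + 4683/2310 = 19/(-24) + 4683*(1/2310) = 19*(-1/24) + 223/110 = -19/24 + 223/110 = 1631/1320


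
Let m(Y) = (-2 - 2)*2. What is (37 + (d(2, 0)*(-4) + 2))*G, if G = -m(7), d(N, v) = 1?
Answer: 280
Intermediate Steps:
m(Y) = -8 (m(Y) = -4*2 = -8)
G = 8 (G = -1*(-8) = 8)
(37 + (d(2, 0)*(-4) + 2))*G = (37 + (1*(-4) + 2))*8 = (37 + (-4 + 2))*8 = (37 - 2)*8 = 35*8 = 280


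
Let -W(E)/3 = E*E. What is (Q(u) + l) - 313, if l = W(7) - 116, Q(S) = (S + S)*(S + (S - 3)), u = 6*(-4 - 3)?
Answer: 6732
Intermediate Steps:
u = -42 (u = 6*(-7) = -42)
W(E) = -3*E² (W(E) = -3*E*E = -3*E²)
Q(S) = 2*S*(-3 + 2*S) (Q(S) = (2*S)*(S + (-3 + S)) = (2*S)*(-3 + 2*S) = 2*S*(-3 + 2*S))
l = -263 (l = -3*7² - 116 = -3*49 - 116 = -147 - 116 = -263)
(Q(u) + l) - 313 = (2*(-42)*(-3 + 2*(-42)) - 263) - 313 = (2*(-42)*(-3 - 84) - 263) - 313 = (2*(-42)*(-87) - 263) - 313 = (7308 - 263) - 313 = 7045 - 313 = 6732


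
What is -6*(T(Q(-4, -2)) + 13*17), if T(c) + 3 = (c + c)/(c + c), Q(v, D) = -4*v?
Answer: -1314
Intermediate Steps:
T(c) = -2 (T(c) = -3 + (c + c)/(c + c) = -3 + (2*c)/((2*c)) = -3 + (2*c)*(1/(2*c)) = -3 + 1 = -2)
-6*(T(Q(-4, -2)) + 13*17) = -6*(-2 + 13*17) = -6*(-2 + 221) = -6*219 = -1314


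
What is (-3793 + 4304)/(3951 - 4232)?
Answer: -511/281 ≈ -1.8185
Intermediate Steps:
(-3793 + 4304)/(3951 - 4232) = 511/(-281) = 511*(-1/281) = -511/281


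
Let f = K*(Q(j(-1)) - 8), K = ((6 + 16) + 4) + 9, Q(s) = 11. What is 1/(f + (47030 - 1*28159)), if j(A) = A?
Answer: 1/18976 ≈ 5.2698e-5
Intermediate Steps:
K = 35 (K = (22 + 4) + 9 = 26 + 9 = 35)
f = 105 (f = 35*(11 - 8) = 35*3 = 105)
1/(f + (47030 - 1*28159)) = 1/(105 + (47030 - 1*28159)) = 1/(105 + (47030 - 28159)) = 1/(105 + 18871) = 1/18976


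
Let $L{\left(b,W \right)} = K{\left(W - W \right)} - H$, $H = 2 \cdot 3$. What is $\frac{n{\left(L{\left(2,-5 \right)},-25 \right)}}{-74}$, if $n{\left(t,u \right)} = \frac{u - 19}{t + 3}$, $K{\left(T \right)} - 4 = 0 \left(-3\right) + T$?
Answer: $\frac{22}{37} \approx 0.59459$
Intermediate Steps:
$H = 6$
$K{\left(T \right)} = 4 + T$ ($K{\left(T \right)} = 4 + \left(0 \left(-3\right) + T\right) = 4 + \left(0 + T\right) = 4 + T$)
$L{\left(b,W \right)} = -2$ ($L{\left(b,W \right)} = \left(4 + \left(W - W\right)\right) - 6 = \left(4 + 0\right) - 6 = 4 - 6 = -2$)
$n{\left(t,u \right)} = \frac{-19 + u}{3 + t}$
$\frac{n{\left(L{\left(2,-5 \right)},-25 \right)}}{-74} = \frac{\frac{1}{3 - 2} \left(-19 - 25\right)}{-74} = 1^{-1} \left(-44\right) \left(- \frac{1}{74}\right) = 1 \left(-44\right) \left(- \frac{1}{74}\right) = \left(-44\right) \left(- \frac{1}{74}\right) = \frac{22}{37}$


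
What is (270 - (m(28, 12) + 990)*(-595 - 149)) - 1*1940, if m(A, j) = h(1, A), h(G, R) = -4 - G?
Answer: 731170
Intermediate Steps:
m(A, j) = -5 (m(A, j) = -4 - 1*1 = -4 - 1 = -5)
(270 - (m(28, 12) + 990)*(-595 - 149)) - 1*1940 = (270 - (-5 + 990)*(-595 - 149)) - 1*1940 = (270 - 985*(-744)) - 1940 = (270 - 1*(-732840)) - 1940 = (270 + 732840) - 1940 = 733110 - 1940 = 731170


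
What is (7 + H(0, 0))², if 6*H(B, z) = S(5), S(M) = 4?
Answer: 529/9 ≈ 58.778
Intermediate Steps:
H(B, z) = ⅔ (H(B, z) = (⅙)*4 = ⅔)
(7 + H(0, 0))² = (7 + ⅔)² = (23/3)² = 529/9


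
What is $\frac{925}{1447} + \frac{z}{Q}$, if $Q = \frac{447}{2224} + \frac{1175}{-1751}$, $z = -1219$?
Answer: $\frac{6870687669307}{2648737841} \approx 2593.9$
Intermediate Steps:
$Q = - \frac{1830503}{3894224}$ ($Q = 447 \cdot \frac{1}{2224} + 1175 \left(- \frac{1}{1751}\right) = \frac{447}{2224} - \frac{1175}{1751} = - \frac{1830503}{3894224} \approx -0.47006$)
$\frac{925}{1447} + \frac{z}{Q} = \frac{925}{1447} - \frac{1219}{- \frac{1830503}{3894224}} = 925 \cdot \frac{1}{1447} - - \frac{4747059056}{1830503} = \frac{925}{1447} + \frac{4747059056}{1830503} = \frac{6870687669307}{2648737841}$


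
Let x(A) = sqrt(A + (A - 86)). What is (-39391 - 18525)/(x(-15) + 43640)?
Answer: -631863560/476112429 + 28958*I*sqrt(29)/476112429 ≈ -1.3271 + 0.00032754*I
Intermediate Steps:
x(A) = sqrt(-86 + 2*A) (x(A) = sqrt(A + (-86 + A)) = sqrt(-86 + 2*A))
(-39391 - 18525)/(x(-15) + 43640) = (-39391 - 18525)/(sqrt(-86 + 2*(-15)) + 43640) = -57916/(sqrt(-86 - 30) + 43640) = -57916/(sqrt(-116) + 43640) = -57916/(2*I*sqrt(29) + 43640) = -57916/(43640 + 2*I*sqrt(29))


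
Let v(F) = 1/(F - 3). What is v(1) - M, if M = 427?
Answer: -855/2 ≈ -427.50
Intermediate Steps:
v(F) = 1/(-3 + F)
v(1) - M = 1/(-3 + 1) - 1*427 = 1/(-2) - 427 = -½ - 427 = -855/2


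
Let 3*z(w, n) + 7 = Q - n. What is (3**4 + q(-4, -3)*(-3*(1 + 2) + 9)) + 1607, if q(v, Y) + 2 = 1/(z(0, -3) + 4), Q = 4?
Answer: 1688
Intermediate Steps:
z(w, n) = -1 - n/3 (z(w, n) = -7/3 + (4 - n)/3 = -7/3 + (4/3 - n/3) = -1 - n/3)
q(v, Y) = -7/4 (q(v, Y) = -2 + 1/((-1 - 1/3*(-3)) + 4) = -2 + 1/((-1 + 1) + 4) = -2 + 1/(0 + 4) = -2 + 1/4 = -7/4)
(3**4 + q(-4, -3)*(-3*(1 + 2) + 9)) + 1607 = (3**4 - 7*(-3*(1 + 2) + 9)/4) + 1607 = (81 - 7*(-3*3 + 9)/4) + 1607 = (81 - 7*(-9 + 9)/4) + 1607 = (81 - 7/4*0) + 1607 = (81 + 0) + 1607 = 81 + 1607 = 1688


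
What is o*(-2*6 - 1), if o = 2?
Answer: -26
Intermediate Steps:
o*(-2*6 - 1) = 2*(-2*6 - 1) = 2*(-12 - 1) = 2*(-13) = -26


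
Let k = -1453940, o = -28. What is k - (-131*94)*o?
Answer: -1798732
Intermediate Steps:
k - (-131*94)*o = -1453940 - (-131*94)*(-28) = -1453940 - (-12314)*(-28) = -1453940 - 1*344792 = -1453940 - 344792 = -1798732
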